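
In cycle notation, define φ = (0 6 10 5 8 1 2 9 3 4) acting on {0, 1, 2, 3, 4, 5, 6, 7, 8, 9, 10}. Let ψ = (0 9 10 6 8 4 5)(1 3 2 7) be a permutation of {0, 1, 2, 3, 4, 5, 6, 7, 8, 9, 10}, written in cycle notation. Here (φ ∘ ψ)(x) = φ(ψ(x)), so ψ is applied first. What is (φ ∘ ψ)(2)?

First apply ψ: ψ(2) = 7, then φ(7) = 7. Thus (φ ∘ ψ)(2) = 7.

7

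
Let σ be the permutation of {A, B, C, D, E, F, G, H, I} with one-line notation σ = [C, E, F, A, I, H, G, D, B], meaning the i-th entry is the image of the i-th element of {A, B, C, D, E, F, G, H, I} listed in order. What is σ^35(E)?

B

Tracing E → I → … returns to E after 3 steps, so E lies in a 3-cycle (B E I).
On a 3-cycle, σ^3 is the identity, so σ^35 = σ^2 there (35 ≡ 2 mod 3).
Advancing 2 steps from E: E → I → B.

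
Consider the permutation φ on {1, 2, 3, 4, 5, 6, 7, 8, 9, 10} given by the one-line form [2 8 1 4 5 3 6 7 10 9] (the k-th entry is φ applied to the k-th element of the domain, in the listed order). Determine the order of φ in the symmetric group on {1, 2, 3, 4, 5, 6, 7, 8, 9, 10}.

6

Writing φ as disjoint cycles, the cycle lengths are 6, 2, 1, 1.
Since disjoint cycles commute, ord(φ) = lcm(6, 2) = 6.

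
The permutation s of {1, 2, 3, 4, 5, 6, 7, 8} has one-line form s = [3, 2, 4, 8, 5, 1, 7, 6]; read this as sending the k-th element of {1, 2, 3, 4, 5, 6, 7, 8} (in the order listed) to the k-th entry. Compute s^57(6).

3

Tracing 6 → 1 → … returns to 6 after 5 steps, so 6 lies in a 5-cycle (1, 3, 4, 8, 6).
On a 5-cycle, s^5 is the identity, so s^57 = s^2 there (57 ≡ 2 mod 5).
Advancing 2 steps from 6: 6 → 1 → 3.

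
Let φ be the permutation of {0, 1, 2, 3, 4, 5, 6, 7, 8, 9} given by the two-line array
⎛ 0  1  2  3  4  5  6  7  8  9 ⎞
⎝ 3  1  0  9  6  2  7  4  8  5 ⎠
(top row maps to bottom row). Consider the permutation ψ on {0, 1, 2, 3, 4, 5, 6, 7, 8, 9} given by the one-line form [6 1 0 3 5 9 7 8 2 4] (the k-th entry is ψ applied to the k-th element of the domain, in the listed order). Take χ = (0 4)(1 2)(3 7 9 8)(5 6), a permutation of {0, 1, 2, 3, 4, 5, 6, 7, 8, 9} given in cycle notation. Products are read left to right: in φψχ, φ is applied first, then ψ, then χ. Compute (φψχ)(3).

0

(φψχ)(3) = χ(ψ(φ(3))). φ(3) = 9, then ψ(9) = 4, then χ(4) = 0, so the result is 0.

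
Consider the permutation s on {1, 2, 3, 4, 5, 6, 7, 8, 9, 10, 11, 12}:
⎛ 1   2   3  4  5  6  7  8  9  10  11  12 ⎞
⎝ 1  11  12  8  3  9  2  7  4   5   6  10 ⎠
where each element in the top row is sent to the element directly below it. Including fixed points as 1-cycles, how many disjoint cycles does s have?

3

The cycle decomposition is (1)(2 11 6 9 4 8 7)(3 12 10 5), which has 3 cycles (counting 1-cycles).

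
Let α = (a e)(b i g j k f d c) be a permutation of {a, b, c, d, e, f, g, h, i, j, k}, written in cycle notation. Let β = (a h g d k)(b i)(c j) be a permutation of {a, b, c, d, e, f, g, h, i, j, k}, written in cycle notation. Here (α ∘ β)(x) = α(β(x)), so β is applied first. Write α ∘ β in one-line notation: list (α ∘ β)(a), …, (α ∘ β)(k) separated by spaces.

Chase each element through β then α: a → h → h; b → i → g; c → j → k; d → k → f; e → e → a; f → f → d; g → d → c; h → g → j; i → b → i; j → c → b; k → a → e.
So α ∘ β in one-line form is h g k f a d c j i b e.

h g k f a d c j i b e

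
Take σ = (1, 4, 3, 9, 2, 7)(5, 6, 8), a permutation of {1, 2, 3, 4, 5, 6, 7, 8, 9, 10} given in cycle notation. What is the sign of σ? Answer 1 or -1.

-1

The cycle lengths are 6, 3, 1.
A cycle of length ℓ contributes ℓ−1 transpositions, so σ is a product of 5 + 2 = 7 transpositions — odd.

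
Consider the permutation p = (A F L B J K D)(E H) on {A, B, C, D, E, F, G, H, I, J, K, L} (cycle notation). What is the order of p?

14

The disjoint cycles have lengths 7, 2, 1, 1, 1.
The order of p is the least common multiple of its cycle lengths: lcm(7, 2) = 14.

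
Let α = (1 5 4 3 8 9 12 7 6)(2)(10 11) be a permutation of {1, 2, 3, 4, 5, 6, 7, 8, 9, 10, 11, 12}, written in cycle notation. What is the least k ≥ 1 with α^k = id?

The disjoint cycles have lengths 9, 2, 1.
Since disjoint cycles commute, ord(α) = lcm(9, 2) = 18.

18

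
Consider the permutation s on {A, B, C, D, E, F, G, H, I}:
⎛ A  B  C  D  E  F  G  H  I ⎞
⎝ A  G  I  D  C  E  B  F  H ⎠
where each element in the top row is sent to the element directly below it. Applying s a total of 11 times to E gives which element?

C

Tracing E → C → … returns to E after 5 steps, so E lies in a 5-cycle (C, I, H, F, E).
Powers repeat with period 5 on this cycle, and 11 mod 5 = 1, so s^11(E) = s^1(E).
Stepping 1 place around the cycle: E → C.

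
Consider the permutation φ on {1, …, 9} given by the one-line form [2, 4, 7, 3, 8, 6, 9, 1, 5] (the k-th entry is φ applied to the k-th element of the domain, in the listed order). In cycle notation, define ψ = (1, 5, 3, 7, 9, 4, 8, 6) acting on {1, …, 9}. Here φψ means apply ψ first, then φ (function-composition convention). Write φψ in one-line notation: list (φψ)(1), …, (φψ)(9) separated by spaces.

(φψ)(x) = φ(ψ(x)). Computing each image: φ(ψ(1)) = φ(5) = 8, φ(ψ(2)) = φ(2) = 4, φ(ψ(3)) = φ(7) = 9, φ(ψ(4)) = φ(8) = 1, φ(ψ(5)) = φ(3) = 7, φ(ψ(6)) = φ(1) = 2, φ(ψ(7)) = φ(9) = 5, φ(ψ(8)) = φ(6) = 6, φ(ψ(9)) = φ(4) = 3.
Hence φψ = [8 4 9 1 7 2 5 6 3].

8 4 9 1 7 2 5 6 3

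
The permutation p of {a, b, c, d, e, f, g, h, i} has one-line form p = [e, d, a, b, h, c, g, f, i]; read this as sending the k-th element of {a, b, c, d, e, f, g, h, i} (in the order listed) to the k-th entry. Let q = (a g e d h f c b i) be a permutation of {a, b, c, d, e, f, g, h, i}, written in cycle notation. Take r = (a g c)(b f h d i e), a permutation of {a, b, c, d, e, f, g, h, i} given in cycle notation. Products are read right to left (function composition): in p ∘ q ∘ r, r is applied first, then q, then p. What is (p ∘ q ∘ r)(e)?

(p ∘ q ∘ r)(e) = p(q(r(e))). r(e) = b, then q(b) = i, then p(i) = i, so the result is i.

i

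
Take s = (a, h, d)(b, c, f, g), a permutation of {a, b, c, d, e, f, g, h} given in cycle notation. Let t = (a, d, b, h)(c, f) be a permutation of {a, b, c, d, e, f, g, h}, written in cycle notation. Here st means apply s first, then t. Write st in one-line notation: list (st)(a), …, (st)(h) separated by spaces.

a f c d e g h b

(st)(x) = t(s(x)). Computing each image: t(s(a)) = t(h) = a, t(s(b)) = t(c) = f, t(s(c)) = t(f) = c, t(s(d)) = t(a) = d, t(s(e)) = t(e) = e, t(s(f)) = t(g) = g, t(s(g)) = t(b) = h, t(s(h)) = t(d) = b.
Hence st = [a f c d e g h b].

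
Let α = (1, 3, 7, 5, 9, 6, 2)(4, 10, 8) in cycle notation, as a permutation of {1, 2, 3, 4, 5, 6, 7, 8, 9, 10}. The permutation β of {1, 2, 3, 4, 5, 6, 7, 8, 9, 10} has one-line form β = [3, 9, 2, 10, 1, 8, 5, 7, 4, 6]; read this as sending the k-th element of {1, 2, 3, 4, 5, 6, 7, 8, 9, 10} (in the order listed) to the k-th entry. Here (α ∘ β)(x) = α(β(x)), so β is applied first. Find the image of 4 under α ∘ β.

8

β(4) = 10, then α(10) = 8; composing gives (α ∘ β)(4) = 8.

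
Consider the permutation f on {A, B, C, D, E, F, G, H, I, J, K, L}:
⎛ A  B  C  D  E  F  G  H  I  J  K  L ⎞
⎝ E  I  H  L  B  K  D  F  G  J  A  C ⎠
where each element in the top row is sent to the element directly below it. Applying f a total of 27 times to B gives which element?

Tracing B → I → … returns to B after 11 steps, so B lies in an 11-cycle (A, E, B, I, G, D, L, C, H, F, K).
Since the cycle has length 11, f^27 acts on it the same as f^5 (27 mod 11 = 5).
Advancing 5 steps from B: B → I → G → D → L → C.

C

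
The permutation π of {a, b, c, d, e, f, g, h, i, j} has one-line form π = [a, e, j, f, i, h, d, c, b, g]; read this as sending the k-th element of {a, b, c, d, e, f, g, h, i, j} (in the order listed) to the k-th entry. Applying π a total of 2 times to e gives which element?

b

Tracing e → i → … returns to e after 3 steps, so e lies in a 3-cycle (b e i).
Stepping 2 places around the cycle: e → i → b.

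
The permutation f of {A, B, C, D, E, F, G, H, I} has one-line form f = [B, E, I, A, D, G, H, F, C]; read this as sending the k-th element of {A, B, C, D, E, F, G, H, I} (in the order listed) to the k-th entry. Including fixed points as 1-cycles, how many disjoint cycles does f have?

The cycle decomposition is (A B E D)(C I)(F G H), which has 3 cycles (counting 1-cycles).

3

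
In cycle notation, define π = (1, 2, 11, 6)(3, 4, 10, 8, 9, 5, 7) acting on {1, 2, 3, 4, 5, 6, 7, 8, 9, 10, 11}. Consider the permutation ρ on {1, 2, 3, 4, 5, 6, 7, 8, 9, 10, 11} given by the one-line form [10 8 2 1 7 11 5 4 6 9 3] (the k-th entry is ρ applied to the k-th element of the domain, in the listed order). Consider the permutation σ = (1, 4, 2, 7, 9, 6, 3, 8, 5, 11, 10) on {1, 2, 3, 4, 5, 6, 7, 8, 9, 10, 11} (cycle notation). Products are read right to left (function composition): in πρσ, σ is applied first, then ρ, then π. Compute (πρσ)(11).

(πρσ)(11) = π(ρ(σ(11))). σ(11) = 10, then ρ(10) = 9, then π(9) = 5, so the result is 5.

5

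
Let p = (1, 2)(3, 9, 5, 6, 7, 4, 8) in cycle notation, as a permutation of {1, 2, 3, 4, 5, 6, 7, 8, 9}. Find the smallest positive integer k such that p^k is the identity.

14

The cycle type of p is (7, 2).
Since disjoint cycles commute, ord(p) = lcm(7, 2) = 14.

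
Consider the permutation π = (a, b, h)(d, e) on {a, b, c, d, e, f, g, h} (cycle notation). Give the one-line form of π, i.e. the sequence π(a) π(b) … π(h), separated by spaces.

Reading each image from the cycles: a↦b, b↦h, c↦c, d↦e, e↦d, f↦f, g↦g, h↦a.
Listing these in domain order gives b h c e d f g a.

b h c e d f g a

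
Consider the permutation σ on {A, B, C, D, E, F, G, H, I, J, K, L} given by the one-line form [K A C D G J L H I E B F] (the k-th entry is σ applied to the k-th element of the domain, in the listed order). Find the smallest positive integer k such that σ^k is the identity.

Decomposing into disjoint cycles gives cycle lengths 5, 3, 1, 1, 1, 1.
Since disjoint cycles commute, ord(σ) = lcm(5, 3) = 15.

15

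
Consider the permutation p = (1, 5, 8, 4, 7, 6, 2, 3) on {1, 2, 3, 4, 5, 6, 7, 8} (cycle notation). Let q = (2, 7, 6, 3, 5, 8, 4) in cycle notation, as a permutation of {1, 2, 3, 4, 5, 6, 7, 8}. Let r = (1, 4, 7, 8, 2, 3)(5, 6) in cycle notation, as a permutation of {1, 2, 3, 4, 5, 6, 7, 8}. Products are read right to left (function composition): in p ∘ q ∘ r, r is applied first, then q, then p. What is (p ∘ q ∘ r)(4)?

2

(p ∘ q ∘ r)(4) = p(q(r(4))). r(4) = 7, then q(7) = 6, then p(6) = 2, so the result is 2.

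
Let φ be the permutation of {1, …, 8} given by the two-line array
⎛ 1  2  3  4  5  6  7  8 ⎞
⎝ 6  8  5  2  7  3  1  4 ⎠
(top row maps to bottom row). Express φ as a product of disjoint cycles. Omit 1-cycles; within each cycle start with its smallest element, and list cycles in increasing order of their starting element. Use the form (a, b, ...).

Start at 1 and follow images: 1 → 6 → 3 → 5 → 7 → 1, giving the cycle (1, 6, 3, 5, 7).
Repeating from the next unused element and collecting all non-trivial cycles gives (1, 6, 3, 5, 7)(2, 8, 4).

(1, 6, 3, 5, 7)(2, 8, 4)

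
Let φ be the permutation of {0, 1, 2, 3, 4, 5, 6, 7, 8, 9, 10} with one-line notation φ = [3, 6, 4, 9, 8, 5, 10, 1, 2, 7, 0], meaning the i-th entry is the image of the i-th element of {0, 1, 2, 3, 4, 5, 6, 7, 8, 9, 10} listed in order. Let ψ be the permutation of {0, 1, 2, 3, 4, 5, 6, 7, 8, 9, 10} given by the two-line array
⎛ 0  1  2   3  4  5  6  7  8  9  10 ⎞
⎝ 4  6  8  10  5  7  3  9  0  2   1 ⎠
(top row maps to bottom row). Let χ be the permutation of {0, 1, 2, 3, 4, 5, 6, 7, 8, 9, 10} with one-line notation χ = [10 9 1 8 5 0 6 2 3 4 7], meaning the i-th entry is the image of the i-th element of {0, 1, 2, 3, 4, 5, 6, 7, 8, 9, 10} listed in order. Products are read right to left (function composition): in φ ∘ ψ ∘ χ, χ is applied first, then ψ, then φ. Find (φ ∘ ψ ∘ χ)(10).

Chase 10: χ(10) = 7; ψ(7) = 9; φ(9) = 7. Hence (φ ∘ ψ ∘ χ)(10) = 7.

7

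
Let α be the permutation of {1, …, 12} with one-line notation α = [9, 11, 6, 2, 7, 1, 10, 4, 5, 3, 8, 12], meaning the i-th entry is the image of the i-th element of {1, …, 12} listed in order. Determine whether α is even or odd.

In disjoint-cycle form the cycle lengths are 7, 4, 1.
A cycle of length ℓ contributes ℓ−1 transpositions, so α is a product of 6 + 3 = 9 transpositions — odd.

odd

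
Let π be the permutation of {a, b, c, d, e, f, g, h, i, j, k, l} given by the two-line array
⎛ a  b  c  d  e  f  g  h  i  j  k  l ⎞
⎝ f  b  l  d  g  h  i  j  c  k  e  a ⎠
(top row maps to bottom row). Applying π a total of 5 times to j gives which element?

c

Tracing j → k → … returns to j after 10 steps, so j lies in a 10-cycle (a, f, h, j, k, e, g, i, c, l).
Stepping 5 places around the cycle: j → k → e → g → i → c.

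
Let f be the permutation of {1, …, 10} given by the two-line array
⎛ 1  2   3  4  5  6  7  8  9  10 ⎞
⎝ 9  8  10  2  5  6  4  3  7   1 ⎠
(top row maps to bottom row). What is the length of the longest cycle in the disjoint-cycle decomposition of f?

8

Decomposing into disjoint cycles gives (1, 9, 7, 4, 2, 8, 3, 10); the longest has length 8.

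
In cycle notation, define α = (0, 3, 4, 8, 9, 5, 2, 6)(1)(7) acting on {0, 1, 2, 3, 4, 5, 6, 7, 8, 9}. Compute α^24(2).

2 lies in the 8-cycle (0, 3, 4, 8, 9, 5, 2, 6).
On an 8-cycle, α^8 is the identity, so α^24 = α^0 there (24 ≡ 0 mod 8).
So α^24(2) = 2.

2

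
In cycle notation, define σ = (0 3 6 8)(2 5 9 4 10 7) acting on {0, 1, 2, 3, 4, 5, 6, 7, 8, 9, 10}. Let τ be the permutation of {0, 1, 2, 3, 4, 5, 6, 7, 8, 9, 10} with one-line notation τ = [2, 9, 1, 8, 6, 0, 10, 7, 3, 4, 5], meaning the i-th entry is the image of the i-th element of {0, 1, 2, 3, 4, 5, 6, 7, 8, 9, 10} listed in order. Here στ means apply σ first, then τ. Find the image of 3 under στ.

10

(στ)(3) = τ(σ(3)). σ(3) = 6, then τ(6) = 10. So (στ)(3) = 10.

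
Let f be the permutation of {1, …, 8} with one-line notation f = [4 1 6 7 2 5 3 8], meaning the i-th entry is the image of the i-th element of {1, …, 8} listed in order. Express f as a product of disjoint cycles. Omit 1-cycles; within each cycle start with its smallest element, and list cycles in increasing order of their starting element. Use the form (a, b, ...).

(1, 4, 7, 3, 6, 5, 2)

From 1: 1 → 4 → 7 → 3 → 6 → 5 → 2 → 1, closing the cycle (1, 4, 7, 3, 6, 5, 2).
Repeating from the next unused element and collecting all non-trivial cycles gives (1, 4, 7, 3, 6, 5, 2).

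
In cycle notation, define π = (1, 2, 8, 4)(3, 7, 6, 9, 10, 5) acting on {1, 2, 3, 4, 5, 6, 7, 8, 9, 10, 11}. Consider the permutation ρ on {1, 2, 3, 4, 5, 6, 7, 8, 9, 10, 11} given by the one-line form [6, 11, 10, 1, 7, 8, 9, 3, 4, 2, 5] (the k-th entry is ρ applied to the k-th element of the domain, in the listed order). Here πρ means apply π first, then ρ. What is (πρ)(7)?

First apply π: π(7) = 6, then ρ(6) = 8. Thus (πρ)(7) = 8.

8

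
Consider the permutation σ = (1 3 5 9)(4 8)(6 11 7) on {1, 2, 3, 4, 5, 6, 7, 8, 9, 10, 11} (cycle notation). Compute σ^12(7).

7 lies in the 3-cycle (6 11 7).
Since the cycle has length 3, σ^12 acts on it the same as σ^0 (12 mod 3 = 0).
So σ^12(7) = 7.

7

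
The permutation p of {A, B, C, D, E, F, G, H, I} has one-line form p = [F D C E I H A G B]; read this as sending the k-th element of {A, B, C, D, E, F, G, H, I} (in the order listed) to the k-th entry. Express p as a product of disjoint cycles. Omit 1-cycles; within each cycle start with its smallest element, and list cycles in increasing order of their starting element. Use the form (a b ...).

(A F H G)(B D E I)

Start at A and follow images: A → F → H → G → A, giving the cycle (A F H G).
Repeating from the next unused element and collecting all non-trivial cycles gives (A F H G)(B D E I).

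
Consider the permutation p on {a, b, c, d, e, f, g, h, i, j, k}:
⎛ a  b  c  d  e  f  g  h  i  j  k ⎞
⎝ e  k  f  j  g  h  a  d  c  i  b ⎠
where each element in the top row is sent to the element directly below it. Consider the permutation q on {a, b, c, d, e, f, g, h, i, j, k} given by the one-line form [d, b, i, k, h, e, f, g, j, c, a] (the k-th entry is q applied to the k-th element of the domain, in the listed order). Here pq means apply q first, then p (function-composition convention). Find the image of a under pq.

First apply q: q(a) = d, then p(d) = j. Thus (pq)(a) = j.

j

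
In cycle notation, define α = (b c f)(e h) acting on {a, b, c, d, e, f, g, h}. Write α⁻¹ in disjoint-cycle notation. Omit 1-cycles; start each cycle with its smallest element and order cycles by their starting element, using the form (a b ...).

(b f c)(e h)

The inverse reverses each cycle.
After reversing and putting each cycle's least element first, α⁻¹ = (b f c)(e h).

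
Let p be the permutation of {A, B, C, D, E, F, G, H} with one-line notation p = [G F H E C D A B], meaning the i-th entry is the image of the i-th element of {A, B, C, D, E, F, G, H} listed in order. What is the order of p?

6

Writing p as disjoint cycles, the cycle lengths are 6, 2.
The order of p is the least common multiple of its cycle lengths: lcm(6, 2) = 6.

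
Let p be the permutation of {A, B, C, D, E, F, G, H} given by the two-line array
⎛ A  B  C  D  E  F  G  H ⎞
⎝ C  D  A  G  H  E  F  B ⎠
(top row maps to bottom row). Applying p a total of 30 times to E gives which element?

Tracing E → H → … returns to E after 6 steps, so E lies in a 6-cycle (B, D, G, F, E, H).
Since the cycle has length 6, p^30 acts on it the same as p^0 (30 mod 6 = 0).
So p^30(E) = E.

E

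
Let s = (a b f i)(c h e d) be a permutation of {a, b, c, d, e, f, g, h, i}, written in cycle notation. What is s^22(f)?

f lies in the 4-cycle (a b f i).
On a 4-cycle, s^4 is the identity, so s^22 = s^2 there (22 ≡ 2 mod 4).
Stepping 2 places around the cycle: f → i → a.

a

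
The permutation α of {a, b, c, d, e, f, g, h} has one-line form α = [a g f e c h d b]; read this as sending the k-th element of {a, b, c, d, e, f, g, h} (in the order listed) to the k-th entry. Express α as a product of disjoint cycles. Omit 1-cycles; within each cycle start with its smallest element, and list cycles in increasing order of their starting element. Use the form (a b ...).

Iterating α from b gives b → g → d → e → c → f → h → b; that is the 7-cycle (b g d e c f h).
Continuing from each remaining unvisited element yields (b g d e c f h).

(b g d e c f h)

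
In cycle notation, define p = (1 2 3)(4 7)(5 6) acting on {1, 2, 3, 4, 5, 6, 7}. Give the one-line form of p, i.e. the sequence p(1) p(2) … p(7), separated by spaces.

2 3 1 7 6 5 4

Each element maps to the next entry in its cycle (wrapping to the front): 1→2, 2→3, 3→1, 4→7, 5→6, 6→5, 7→4.
So the one-line form is 2 3 1 7 6 5 4.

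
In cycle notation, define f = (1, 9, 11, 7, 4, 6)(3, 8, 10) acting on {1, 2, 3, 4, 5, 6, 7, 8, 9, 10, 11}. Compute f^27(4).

9

4 lies in the 6-cycle (1, 9, 11, 7, 4, 6).
On a 6-cycle, f^6 is the identity, so f^27 = f^3 there (27 ≡ 3 mod 6).
Advancing 3 steps from 4: 4 → 6 → 1 → 9.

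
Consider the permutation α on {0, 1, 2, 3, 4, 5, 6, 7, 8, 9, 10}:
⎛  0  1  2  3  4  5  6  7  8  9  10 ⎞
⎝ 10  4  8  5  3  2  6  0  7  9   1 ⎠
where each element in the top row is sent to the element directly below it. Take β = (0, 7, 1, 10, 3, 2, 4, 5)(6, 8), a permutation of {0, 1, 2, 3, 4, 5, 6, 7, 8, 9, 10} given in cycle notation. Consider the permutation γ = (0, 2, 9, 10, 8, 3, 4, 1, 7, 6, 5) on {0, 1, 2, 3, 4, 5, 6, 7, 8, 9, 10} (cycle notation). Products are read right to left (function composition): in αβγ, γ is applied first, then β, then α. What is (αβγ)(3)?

2

(αβγ)(3) = α(β(γ(3))). γ(3) = 4, then β(4) = 5, then α(5) = 2, so the result is 2.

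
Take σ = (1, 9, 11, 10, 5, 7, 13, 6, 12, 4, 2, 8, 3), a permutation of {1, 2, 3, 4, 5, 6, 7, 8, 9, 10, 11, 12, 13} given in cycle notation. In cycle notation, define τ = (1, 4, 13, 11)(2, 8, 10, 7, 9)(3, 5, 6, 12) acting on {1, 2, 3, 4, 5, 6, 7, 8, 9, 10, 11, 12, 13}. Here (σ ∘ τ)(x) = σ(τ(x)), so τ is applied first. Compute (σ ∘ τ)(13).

First apply τ: τ(13) = 11, then σ(11) = 10. Thus (σ ∘ τ)(13) = 10.

10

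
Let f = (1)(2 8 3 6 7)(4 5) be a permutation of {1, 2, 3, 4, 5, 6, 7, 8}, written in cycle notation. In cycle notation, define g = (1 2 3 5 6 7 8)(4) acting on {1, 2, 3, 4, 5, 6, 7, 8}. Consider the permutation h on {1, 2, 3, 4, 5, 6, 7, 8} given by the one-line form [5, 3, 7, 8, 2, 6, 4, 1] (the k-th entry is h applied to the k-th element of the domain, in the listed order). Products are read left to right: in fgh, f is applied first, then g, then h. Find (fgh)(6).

1

Apply the permutations in order: f(6) = 7, then g(7) = 8, then h(8) = 1. So (fgh)(6) = 1.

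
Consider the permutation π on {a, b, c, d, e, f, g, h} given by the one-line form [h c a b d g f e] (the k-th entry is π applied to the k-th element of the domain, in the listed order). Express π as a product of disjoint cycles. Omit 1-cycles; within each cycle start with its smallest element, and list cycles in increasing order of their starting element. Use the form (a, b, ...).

(a, h, e, d, b, c)(f, g)

Start at a and follow images: a → h → e → d → b → c → a, giving the cycle (a, h, e, d, b, c).
Continuing from each remaining unvisited element yields (a, h, e, d, b, c)(f, g).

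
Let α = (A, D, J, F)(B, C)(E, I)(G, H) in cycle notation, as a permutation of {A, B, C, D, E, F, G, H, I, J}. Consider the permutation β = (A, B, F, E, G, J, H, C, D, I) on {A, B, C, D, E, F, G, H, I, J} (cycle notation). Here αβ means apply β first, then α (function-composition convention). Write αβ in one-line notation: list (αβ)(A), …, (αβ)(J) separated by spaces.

C A J E H I F B D G

For each element, apply β then α: A → B → C; B → F → A; C → D → J; D → I → E; E → G → H; F → E → I; G → J → F; H → C → B; I → A → D; J → H → G.
So αβ in one-line form is C A J E H I F B D G.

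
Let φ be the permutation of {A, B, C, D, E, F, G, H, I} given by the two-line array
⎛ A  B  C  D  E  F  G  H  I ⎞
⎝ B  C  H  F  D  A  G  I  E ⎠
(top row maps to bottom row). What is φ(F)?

The entry below F in the array is A, so φ(F) = A.

A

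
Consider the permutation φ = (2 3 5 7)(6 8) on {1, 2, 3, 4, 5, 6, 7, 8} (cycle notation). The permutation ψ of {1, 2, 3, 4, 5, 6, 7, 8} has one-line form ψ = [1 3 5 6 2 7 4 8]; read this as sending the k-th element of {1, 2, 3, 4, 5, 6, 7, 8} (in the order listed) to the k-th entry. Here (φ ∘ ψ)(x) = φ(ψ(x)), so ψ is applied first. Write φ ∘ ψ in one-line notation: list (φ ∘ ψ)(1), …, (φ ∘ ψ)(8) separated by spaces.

Chase each element through ψ then φ: 1 → 1 → 1; 2 → 3 → 5; 3 → 5 → 7; 4 → 6 → 8; 5 → 2 → 3; 6 → 7 → 2; 7 → 4 → 4; 8 → 8 → 6.
Collecting the images, φ ∘ ψ = [1 5 7 8 3 2 4 6].

1 5 7 8 3 2 4 6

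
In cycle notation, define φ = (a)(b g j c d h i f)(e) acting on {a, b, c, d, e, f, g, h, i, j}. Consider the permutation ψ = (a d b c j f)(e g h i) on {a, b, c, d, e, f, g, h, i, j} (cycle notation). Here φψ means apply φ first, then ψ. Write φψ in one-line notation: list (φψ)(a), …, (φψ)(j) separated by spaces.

d h b i g c f e a j

(φψ)(x) = ψ(φ(x)). Computing each image: ψ(φ(a)) = ψ(a) = d, ψ(φ(b)) = ψ(g) = h, ψ(φ(c)) = ψ(d) = b, ψ(φ(d)) = ψ(h) = i, ψ(φ(e)) = ψ(e) = g, ψ(φ(f)) = ψ(b) = c, ψ(φ(g)) = ψ(j) = f, ψ(φ(h)) = ψ(i) = e, ψ(φ(i)) = ψ(f) = a, ψ(φ(j)) = ψ(c) = j.
Hence φψ = [d h b i g c f e a j].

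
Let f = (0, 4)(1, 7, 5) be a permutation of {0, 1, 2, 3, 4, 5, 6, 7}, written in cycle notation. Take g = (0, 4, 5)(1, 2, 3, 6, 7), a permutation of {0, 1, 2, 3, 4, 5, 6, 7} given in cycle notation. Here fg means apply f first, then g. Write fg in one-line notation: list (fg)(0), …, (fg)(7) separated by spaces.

5 1 3 6 4 2 7 0

(fg)(x) = g(f(x)). Computing each image: g(f(0)) = g(4) = 5, g(f(1)) = g(7) = 1, g(f(2)) = g(2) = 3, g(f(3)) = g(3) = 6, g(f(4)) = g(0) = 4, g(f(5)) = g(1) = 2, g(f(6)) = g(6) = 7, g(f(7)) = g(5) = 0.
Hence fg = [5 1 3 6 4 2 7 0].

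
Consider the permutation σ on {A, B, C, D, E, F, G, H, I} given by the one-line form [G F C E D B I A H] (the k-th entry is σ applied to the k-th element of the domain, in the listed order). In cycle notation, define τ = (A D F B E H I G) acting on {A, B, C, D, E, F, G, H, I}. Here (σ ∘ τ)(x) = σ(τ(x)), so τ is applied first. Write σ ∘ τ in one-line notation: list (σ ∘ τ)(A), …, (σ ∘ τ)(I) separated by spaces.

(σ ∘ τ)(x) = σ(τ(x)). Computing each image: σ(τ(A)) = σ(D) = E, σ(τ(B)) = σ(E) = D, σ(τ(C)) = σ(C) = C, σ(τ(D)) = σ(F) = B, σ(τ(E)) = σ(H) = A, σ(τ(F)) = σ(B) = F, σ(τ(G)) = σ(A) = G, σ(τ(H)) = σ(I) = H, σ(τ(I)) = σ(G) = I.
Hence σ ∘ τ = [E D C B A F G H I].

E D C B A F G H I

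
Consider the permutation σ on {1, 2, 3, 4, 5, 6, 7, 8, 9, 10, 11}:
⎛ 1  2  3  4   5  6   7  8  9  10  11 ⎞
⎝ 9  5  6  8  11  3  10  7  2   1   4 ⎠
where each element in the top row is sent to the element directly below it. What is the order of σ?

18

Writing σ as disjoint cycles, the cycle lengths are 9, 2.
Since disjoint cycles commute, ord(σ) = lcm(9, 2) = 18.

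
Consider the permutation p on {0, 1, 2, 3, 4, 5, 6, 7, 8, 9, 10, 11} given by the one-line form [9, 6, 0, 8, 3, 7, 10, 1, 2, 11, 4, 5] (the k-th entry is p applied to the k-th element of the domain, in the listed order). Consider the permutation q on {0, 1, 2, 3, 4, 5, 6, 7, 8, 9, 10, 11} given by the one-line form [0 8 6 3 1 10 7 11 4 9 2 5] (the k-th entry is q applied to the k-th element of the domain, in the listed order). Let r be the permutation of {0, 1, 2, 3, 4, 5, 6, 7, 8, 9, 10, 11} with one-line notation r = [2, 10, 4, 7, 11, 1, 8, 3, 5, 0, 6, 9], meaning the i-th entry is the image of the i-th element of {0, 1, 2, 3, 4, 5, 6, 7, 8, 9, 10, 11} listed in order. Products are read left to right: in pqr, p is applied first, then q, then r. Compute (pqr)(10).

10

Apply the permutations in order: p(10) = 4, then q(4) = 1, then r(1) = 10. So (pqr)(10) = 10.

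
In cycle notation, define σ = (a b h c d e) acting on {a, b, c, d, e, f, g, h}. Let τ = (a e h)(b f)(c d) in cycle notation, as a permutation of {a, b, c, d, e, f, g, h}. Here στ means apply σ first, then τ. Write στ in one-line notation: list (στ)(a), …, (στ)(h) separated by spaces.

f a c h e b g d

(στ)(x) = τ(σ(x)). Computing each image: τ(σ(a)) = τ(b) = f, τ(σ(b)) = τ(h) = a, τ(σ(c)) = τ(d) = c, τ(σ(d)) = τ(e) = h, τ(σ(e)) = τ(a) = e, τ(σ(f)) = τ(f) = b, τ(σ(g)) = τ(g) = g, τ(σ(h)) = τ(c) = d.
Hence στ = [f a c h e b g d].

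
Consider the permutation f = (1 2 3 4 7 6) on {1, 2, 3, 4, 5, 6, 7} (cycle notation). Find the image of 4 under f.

7

In the cycle (1 2 3 4 7 6), 4 is followed by 7, so f(4) = 7.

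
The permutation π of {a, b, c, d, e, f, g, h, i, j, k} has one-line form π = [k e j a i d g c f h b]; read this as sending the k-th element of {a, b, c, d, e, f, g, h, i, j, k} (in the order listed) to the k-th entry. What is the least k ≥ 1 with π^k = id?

Decomposing into disjoint cycles gives cycle lengths 7, 3, 1.
Since disjoint cycles commute, ord(π) = lcm(7, 3) = 21.

21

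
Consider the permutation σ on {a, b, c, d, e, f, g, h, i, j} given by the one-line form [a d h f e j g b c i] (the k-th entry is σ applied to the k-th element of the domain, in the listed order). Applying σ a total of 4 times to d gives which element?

c

Tracing d → f → … returns to d after 7 steps, so d lies in a 7-cycle (b d f j i c h).
Stepping 4 places around the cycle: d → f → j → i → c.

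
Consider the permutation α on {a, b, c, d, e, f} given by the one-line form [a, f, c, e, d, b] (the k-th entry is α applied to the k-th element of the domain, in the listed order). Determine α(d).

e

d is element number 4 of the domain, and entry number 4 of the one-line form is e, so α(d) = e.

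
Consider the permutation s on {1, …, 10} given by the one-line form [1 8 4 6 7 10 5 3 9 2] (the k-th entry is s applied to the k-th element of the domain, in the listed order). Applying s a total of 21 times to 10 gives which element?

3

Tracing 10 → 2 → … returns to 10 after 6 steps, so 10 lies in a 6-cycle (2 8 3 4 6 10).
Since the cycle has length 6, s^21 acts on it the same as s^3 (21 mod 6 = 3).
Stepping 3 places around the cycle: 10 → 2 → 8 → 3.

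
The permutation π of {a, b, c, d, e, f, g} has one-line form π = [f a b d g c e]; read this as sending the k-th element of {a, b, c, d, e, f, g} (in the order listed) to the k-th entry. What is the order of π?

Writing π as disjoint cycles, the cycle lengths are 4, 2, 1.
The order of π is the least common multiple of its cycle lengths: lcm(4, 2) = 4.

4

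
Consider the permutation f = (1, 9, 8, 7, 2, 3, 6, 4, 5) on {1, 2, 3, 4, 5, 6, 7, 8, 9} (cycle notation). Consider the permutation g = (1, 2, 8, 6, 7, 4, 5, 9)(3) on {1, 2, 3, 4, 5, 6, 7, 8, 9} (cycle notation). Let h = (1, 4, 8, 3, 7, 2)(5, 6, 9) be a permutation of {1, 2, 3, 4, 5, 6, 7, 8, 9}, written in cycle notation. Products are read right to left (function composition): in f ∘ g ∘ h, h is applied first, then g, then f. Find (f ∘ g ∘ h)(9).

8

Chase 9: h(9) = 5; g(5) = 9; f(9) = 8. Hence (f ∘ g ∘ h)(9) = 8.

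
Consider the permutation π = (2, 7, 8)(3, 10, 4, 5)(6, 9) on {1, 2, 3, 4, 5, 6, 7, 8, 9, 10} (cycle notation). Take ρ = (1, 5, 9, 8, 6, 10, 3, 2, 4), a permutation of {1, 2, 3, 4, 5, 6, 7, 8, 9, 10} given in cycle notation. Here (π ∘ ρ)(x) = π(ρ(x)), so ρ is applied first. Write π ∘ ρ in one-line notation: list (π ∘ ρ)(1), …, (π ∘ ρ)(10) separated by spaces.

For each element, apply ρ then π: 1 → 5 → 3; 2 → 4 → 5; 3 → 2 → 7; 4 → 1 → 1; 5 → 9 → 6; 6 → 10 → 4; 7 → 7 → 8; 8 → 6 → 9; 9 → 8 → 2; 10 → 3 → 10.
Collecting the images, π ∘ ρ = [3 5 7 1 6 4 8 9 2 10].

3 5 7 1 6 4 8 9 2 10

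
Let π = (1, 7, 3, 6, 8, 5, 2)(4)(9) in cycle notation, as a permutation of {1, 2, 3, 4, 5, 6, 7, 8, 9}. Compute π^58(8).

2

8 lies in the 7-cycle (1, 7, 3, 6, 8, 5, 2).
Since the cycle has length 7, π^58 acts on it the same as π^2 (58 mod 7 = 2).
Stepping 2 places around the cycle: 8 → 5 → 2.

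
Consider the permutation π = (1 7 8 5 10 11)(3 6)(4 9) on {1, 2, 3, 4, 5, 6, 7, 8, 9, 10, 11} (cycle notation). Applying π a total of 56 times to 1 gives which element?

8

1 lies in the 6-cycle (1 7 8 5 10 11).
Powers repeat with period 6 on this cycle, and 56 mod 6 = 2, so π^56(1) = π^2(1).
Advancing 2 steps from 1: 1 → 7 → 8.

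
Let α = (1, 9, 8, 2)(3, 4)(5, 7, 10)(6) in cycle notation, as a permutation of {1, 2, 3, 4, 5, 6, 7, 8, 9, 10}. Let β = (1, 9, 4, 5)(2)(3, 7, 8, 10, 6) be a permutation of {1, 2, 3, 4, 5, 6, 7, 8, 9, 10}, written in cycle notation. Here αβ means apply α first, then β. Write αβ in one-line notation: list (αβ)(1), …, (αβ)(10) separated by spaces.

Chase each element through α then β: 1 → 9 → 4; 2 → 1 → 9; 3 → 4 → 5; 4 → 3 → 7; 5 → 7 → 8; 6 → 6 → 3; 7 → 10 → 6; 8 → 2 → 2; 9 → 8 → 10; 10 → 5 → 1.
Collecting the images, αβ = [4 9 5 7 8 3 6 2 10 1].

4 9 5 7 8 3 6 2 10 1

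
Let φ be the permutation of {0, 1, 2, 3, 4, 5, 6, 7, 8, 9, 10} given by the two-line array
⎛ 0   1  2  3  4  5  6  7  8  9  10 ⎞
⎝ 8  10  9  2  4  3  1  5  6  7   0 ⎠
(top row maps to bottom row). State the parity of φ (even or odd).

In disjoint-cycle form the cycle lengths are 5, 5, 1.
A cycle is odd iff its length is even; φ has 0 even-length cycles, so sgn(φ) = (−1)^0 and φ is even.

even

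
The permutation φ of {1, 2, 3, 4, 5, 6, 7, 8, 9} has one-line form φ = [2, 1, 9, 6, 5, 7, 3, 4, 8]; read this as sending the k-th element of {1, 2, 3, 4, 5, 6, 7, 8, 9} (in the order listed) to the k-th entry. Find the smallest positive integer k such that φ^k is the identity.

6

Writing φ as disjoint cycles, the cycle lengths are 6, 2, 1.
The order of φ is the least common multiple of its cycle lengths: lcm(6, 2) = 6.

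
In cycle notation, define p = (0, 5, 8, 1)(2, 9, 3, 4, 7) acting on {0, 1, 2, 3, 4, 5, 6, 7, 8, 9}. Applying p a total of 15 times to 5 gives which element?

0

5 lies in the 4-cycle (0, 5, 8, 1).
On a 4-cycle, p^4 is the identity, so p^15 = p^3 there (15 ≡ 3 mod 4).
Advancing 3 steps from 5: 5 → 8 → 1 → 0.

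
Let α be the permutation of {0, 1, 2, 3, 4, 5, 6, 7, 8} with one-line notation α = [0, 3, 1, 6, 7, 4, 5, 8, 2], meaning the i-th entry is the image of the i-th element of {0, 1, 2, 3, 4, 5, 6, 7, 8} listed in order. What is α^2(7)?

2

Tracing 7 → 8 → … returns to 7 after 8 steps, so 7 lies in an 8-cycle (1, 3, 6, 5, 4, 7, 8, 2).
Advancing 2 steps from 7: 7 → 8 → 2.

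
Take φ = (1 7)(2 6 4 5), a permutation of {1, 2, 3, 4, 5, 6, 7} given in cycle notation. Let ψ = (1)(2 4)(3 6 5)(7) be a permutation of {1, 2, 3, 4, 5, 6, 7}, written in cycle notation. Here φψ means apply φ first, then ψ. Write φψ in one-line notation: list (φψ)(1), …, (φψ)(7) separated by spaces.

7 5 6 3 4 2 1

(φψ)(x) = ψ(φ(x)). Computing each image: ψ(φ(1)) = ψ(7) = 7, ψ(φ(2)) = ψ(6) = 5, ψ(φ(3)) = ψ(3) = 6, ψ(φ(4)) = ψ(5) = 3, ψ(φ(5)) = ψ(2) = 4, ψ(φ(6)) = ψ(4) = 2, ψ(φ(7)) = ψ(1) = 1.
Hence φψ = [7 5 6 3 4 2 1].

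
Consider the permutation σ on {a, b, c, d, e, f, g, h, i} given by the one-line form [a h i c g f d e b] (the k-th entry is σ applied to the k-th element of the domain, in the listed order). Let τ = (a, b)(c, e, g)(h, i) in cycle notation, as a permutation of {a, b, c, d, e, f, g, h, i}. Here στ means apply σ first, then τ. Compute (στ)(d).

e

First apply σ: σ(d) = c, then τ(c) = e. Thus (στ)(d) = e.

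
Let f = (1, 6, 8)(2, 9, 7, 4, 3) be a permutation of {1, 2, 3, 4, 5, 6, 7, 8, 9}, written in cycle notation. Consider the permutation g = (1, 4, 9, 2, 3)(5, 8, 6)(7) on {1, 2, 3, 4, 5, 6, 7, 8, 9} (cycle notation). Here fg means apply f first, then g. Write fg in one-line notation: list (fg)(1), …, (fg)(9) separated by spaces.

5 2 3 1 8 6 9 4 7

For each element, apply f then g: 1 → 6 → 5; 2 → 9 → 2; 3 → 2 → 3; 4 → 3 → 1; 5 → 5 → 8; 6 → 8 → 6; 7 → 4 → 9; 8 → 1 → 4; 9 → 7 → 7.
Collecting the images, fg = [5 2 3 1 8 6 9 4 7].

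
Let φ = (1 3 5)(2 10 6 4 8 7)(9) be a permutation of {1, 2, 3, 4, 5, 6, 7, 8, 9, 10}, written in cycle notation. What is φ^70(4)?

10

4 lies in the 6-cycle (2 10 6 4 8 7).
On a 6-cycle, φ^6 is the identity, so φ^70 = φ^4 there (70 ≡ 4 mod 6).
Stepping 4 places around the cycle: 4 → 8 → 7 → 2 → 10.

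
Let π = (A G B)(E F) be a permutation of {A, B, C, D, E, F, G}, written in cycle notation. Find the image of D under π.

D

D does not appear in any cycle of π, so it is a fixed point: π(D) = D.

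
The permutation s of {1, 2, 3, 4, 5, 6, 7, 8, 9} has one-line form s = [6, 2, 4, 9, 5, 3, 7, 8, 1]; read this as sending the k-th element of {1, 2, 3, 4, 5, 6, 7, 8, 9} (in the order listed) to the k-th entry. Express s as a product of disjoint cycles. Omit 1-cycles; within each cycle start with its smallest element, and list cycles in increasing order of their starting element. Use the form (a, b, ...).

From 1: 1 → 6 → 3 → 4 → 9 → 1, closing the cycle (1, 6, 3, 4, 9).
Continuing from each remaining unvisited element yields (1, 6, 3, 4, 9).

(1, 6, 3, 4, 9)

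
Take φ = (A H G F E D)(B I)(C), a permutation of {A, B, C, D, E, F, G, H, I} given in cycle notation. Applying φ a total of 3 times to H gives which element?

E

H lies in the 6-cycle (A H G F E D).
Stepping 3 places around the cycle: H → G → F → E.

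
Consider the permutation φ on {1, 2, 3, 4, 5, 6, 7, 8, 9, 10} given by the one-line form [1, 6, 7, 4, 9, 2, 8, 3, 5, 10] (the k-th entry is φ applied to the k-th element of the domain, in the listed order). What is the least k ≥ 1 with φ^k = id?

6

The disjoint-cycle form of φ has cycle lengths 3, 2, 2, 1, 1, 1.
Since disjoint cycles commute, ord(φ) = lcm(3, 2, 2) = 6.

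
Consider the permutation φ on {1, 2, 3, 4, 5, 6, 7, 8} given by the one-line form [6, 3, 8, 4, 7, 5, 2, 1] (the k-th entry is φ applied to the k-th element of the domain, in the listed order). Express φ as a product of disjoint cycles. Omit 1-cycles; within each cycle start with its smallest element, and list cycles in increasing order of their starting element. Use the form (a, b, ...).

Start at 1 and follow images: 1 → 6 → 5 → 7 → 2 → 3 → 8 → 1, giving the cycle (1, 6, 5, 7, 2, 3, 8).
Continuing from each remaining unvisited element yields (1, 6, 5, 7, 2, 3, 8).

(1, 6, 5, 7, 2, 3, 8)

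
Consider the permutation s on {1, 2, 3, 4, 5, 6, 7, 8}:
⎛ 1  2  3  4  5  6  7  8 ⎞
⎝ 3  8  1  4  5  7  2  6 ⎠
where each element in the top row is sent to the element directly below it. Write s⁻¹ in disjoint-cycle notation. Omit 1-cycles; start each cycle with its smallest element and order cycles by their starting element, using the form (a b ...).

(1 3)(2 7 6 8)

The cycle decomposition of s is (1 3)(2 8 6 7).
Reversing each cycle (and rotating so the smallest element leads) gives s⁻¹ = (1 3)(2 7 6 8).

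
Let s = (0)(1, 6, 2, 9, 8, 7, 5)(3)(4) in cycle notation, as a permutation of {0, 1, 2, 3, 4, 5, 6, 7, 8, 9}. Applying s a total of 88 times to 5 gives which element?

9

5 lies in the 7-cycle (1, 6, 2, 9, 8, 7, 5).
Since the cycle has length 7, s^88 acts on it the same as s^4 (88 mod 7 = 4).
Stepping 4 places around the cycle: 5 → 1 → 6 → 2 → 9.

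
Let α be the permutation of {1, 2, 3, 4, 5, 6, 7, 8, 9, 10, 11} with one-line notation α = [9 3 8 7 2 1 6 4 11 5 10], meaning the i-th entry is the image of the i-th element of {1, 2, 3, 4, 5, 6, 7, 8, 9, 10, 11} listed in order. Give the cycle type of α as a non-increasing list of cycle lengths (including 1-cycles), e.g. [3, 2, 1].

[11]

The disjoint cycles are (1 9 11 10 5 2 3 8 4 7 6), with lengths 11 in non-increasing order.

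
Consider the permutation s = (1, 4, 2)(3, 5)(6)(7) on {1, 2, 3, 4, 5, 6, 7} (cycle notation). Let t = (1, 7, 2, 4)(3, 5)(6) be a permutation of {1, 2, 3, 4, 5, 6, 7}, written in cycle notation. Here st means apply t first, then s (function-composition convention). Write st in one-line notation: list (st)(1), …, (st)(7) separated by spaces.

Chase each element through t then s: 1 → 7 → 7; 2 → 4 → 2; 3 → 5 → 3; 4 → 1 → 4; 5 → 3 → 5; 6 → 6 → 6; 7 → 2 → 1.
So st in one-line form is 7 2 3 4 5 6 1.

7 2 3 4 5 6 1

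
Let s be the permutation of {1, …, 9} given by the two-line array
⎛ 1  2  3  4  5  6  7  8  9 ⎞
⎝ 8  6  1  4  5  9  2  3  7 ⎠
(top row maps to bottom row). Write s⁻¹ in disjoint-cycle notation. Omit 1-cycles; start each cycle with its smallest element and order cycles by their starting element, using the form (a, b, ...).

First write s in disjoint cycles: (1, 8, 3)(2, 6, 9, 7).
Reversing each cycle (and rotating so the smallest element leads) gives s⁻¹ = (1, 3, 8)(2, 7, 9, 6).

(1, 3, 8)(2, 7, 9, 6)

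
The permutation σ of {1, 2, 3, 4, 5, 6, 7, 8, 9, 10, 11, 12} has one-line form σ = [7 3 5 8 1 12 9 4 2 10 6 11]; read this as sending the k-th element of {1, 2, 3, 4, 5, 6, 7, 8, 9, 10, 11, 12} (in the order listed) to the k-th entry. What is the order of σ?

6

Writing σ as disjoint cycles, the cycle lengths are 6, 3, 2, 1.
The order is lcm(6, 3, 2) = 6.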